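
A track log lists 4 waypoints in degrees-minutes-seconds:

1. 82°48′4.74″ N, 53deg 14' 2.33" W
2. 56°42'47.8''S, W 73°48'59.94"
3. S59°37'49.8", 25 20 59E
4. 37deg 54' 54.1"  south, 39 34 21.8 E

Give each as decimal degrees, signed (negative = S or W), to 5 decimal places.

1. 82.80132, -53.23398
2. -56.71328, -73.81665
3. -59.63050, 25.34972
4. -37.91503, 39.57272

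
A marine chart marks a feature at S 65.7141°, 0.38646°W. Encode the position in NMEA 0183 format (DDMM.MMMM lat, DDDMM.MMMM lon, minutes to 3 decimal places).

Lat: fractional part 0.714100 → 42.84600 minutes
Lon: minutes = (0.386460 − 0) × 60 = 23.18760

6542.846,S / 00023.188,W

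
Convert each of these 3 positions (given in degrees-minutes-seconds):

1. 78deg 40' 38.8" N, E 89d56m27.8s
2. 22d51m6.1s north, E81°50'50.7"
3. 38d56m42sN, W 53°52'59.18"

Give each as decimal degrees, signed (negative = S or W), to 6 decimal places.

1. 78.677444, 89.941056
2. 22.851694, 81.847417
3. 38.945000, -53.883106

Point 1:
  Lat: 40′ + 38.8″ = 40.64667′; 78 + 40.64667/60 = 78.6774444
  N → positive
  Lon: 89° + 56/60 + 27.8/3600 = 89 + 0.933333 + 0.007722 = 89.9410556
  E → positive
Point 2:
  φ: 22 + 51/60 + 6.1/3600 = 22.8516944
  N ⇒ keep positive
  Longitude: 81° + 50/60 + 50.7/3600 = 81 + 0.833333 + 0.014083 = 81.8474167
  E ⇒ keep positive
Point 3:
  φ: 56′ + 42″ = 56.70000′; 38 + 56.70000/60 = 38.9450000
  N ⇒ keep positive
  Lon: 53° + 52/60 + 59.18/3600 = 53 + 0.866667 + 0.016439 = 53.8831056
  W → negative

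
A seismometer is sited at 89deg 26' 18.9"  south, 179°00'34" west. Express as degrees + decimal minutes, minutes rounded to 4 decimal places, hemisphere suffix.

Lat: 26 + 18.9/60 = 26.315000′
Lon: 0 + 34/60 = 0.566667′

89° 26.3150′ S, 179° 0.5667′ W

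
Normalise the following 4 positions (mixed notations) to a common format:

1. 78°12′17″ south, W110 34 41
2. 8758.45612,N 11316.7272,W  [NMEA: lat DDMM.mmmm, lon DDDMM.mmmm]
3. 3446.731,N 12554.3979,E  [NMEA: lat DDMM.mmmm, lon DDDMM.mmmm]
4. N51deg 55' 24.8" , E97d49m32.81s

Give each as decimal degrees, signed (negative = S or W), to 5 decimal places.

1. -78.20472, -110.57806
2. 87.97427, -113.27879
3. 34.77885, 125.90663
4. 51.92356, 97.82578

Point 1:
  φ: 78 + 12/60 + 17/3600 = 78.204722
  S → negative
  Longitude: 110° + 34/60 + 41/3600 = 110 + 0.566667 + 0.011389 = 110.578056
  hemisphere W, so the sign is −
Point 2:
  Lat: degrees = first 2 digits = 87, minutes = 58.45612; 87 + 58.45612/60 = 87.974269
  N → positive
  Longitude: degrees = first 3 digits = 113, minutes = 16.7272; 113 + 16.7272/60 = 113.278787
  W → negative
Point 3:
  φ: degrees = first 2 digits = 34, minutes = 46.731; 34 + 46.731/60 = 34.778850
  N ⇒ keep positive
  Longitude: split at 3 digits → 125° and 54.3979′; 125 + 54.3979/60 = 125.906632
  E → positive
Point 4:
  φ: 55′ + 24.8″ = 55.41333′; 51 + 55.41333/60 = 51.923556
  N ⇒ keep positive
  Lon: 49′ + 32.81″ = 49.54683′; 97 + 49.54683/60 = 97.825781
  E ⇒ keep positive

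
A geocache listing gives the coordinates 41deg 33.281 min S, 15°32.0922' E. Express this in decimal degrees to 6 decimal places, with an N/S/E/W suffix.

41.554683° S, 15.534870° E

φ: 41 + 33.281/60 = 41.5546833
Lon: 15 + 32.0922/60 = 15.5348700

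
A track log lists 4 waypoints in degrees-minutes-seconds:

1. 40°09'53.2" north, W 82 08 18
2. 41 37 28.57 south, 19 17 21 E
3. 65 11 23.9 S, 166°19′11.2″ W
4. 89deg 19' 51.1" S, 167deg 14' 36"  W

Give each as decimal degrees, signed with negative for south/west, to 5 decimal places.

Point 1:
  φ: 40° + 9/60 + 53.2/3600 = 40 + 0.150000 + 0.014778 = 40.164778
  N → positive
  λ: 82 + 8/60 + 18/3600 = 82.138333
  W ⇒ negate
Point 2:
  Latitude: 41° + 37/60 + 28.57/3600 = 41 + 0.616667 + 0.007936 = 41.624603
  hemisphere S, so the sign is −
  Lon: 19° + 17/60 + 21/3600 = 19 + 0.283333 + 0.005833 = 19.289167
  E → positive
Point 3:
  φ: 11′ + 23.9″ = 11.39833′; 65 + 11.39833/60 = 65.189972
  S → negative
  Lon: 166° + 19/60 + 11.2/3600 = 166 + 0.316667 + 0.003111 = 166.319778
  hemisphere W, so the sign is −
Point 4:
  Lat: 89° + 19/60 + 51.1/3600 = 89 + 0.316667 + 0.014194 = 89.330861
  hemisphere S, so the sign is −
  Longitude: 167° + 14/60 + 36/3600 = 167 + 0.233333 + 0.010000 = 167.243333
  W → negative

1. 40.16478, -82.13833
2. -41.62460, 19.28917
3. -65.18997, -166.31978
4. -89.33086, -167.24333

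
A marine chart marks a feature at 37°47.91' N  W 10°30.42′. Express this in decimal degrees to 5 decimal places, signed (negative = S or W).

37.79850, -10.50700

φ: 37 + 47.91/60 = 37.798500
N ⇒ keep positive
λ: 30.42′ = 0.507000°; total 10.507000
hemisphere W, so the sign is −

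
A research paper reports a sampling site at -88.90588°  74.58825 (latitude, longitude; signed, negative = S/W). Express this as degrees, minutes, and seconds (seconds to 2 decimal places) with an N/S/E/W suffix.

Latitude is negative → S; |value| = 88.905880
φ: 0.905880° → 54.35280′; 0.35280 × 60 = 21.1680″
Lon: 0.588250° → 35.29500′; 0.29500 × 60 = 17.7000″

88°54′21.17″ S, 74°35′17.70″ E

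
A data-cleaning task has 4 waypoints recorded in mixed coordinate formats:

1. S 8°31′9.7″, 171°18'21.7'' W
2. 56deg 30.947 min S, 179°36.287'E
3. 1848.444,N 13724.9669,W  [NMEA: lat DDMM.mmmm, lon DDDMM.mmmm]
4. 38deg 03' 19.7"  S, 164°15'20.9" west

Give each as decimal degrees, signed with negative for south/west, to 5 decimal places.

Point 1:
  φ: 31′ + 9.7″ = 31.16167′; 8 + 31.16167/60 = 8.519361
  S ⇒ negate
  λ: 171° + 18/60 + 21.7/3600 = 171 + 0.300000 + 0.006028 = 171.306028
  hemisphere W, so the sign is −
Point 2:
  φ: 30.947′ = 0.515783°; total 56.515783
  hemisphere S, so the sign is −
  Longitude: 179 + 36.287/60 = 179.604783
  E ⇒ keep positive
Point 3:
  Latitude: degrees = first 2 digits = 18, minutes = 48.444; 18 + 48.444/60 = 18.807400
  N ⇒ keep positive
  Longitude: split at 3 digits → 137° and 24.9669′; 137 + 24.9669/60 = 137.416115
  W → negative
Point 4:
  φ: 38° + 3/60 + 19.7/3600 = 38 + 0.050000 + 0.005472 = 38.055472
  S → negative
  λ: 164 + 15/60 + 20.9/3600 = 164.255806
  W ⇒ negate

1. -8.51936, -171.30603
2. -56.51578, 179.60478
3. 18.80740, -137.41612
4. -38.05547, -164.25581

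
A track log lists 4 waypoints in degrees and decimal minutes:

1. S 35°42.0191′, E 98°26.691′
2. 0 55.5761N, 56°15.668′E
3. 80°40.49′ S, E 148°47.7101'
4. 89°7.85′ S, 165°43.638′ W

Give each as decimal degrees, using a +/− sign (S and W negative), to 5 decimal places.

Point 1:
  Latitude: 42.0191′ = 0.700318°; total 35.700318
  hemisphere S, so the sign is −
  Longitude: 98 + 26.691/60 = 98.444850
  E ⇒ keep positive
Point 2:
  φ: 0 + 55.5761/60 = 0.926268
  N ⇒ keep positive
  Longitude: 15.668′ = 0.261133°; total 56.261133
  E ⇒ keep positive
Point 3:
  φ: 40.49′ = 0.674833°; total 80.674833
  S ⇒ negate
  Lon: 148 + 47.7101/60 = 148.795168
  E → positive
Point 4:
  φ: 7.85′ = 0.130833°; total 89.130833
  S ⇒ negate
  Longitude: 165 + 43.638/60 = 165.727300
  W ⇒ negate

1. -35.70032, 98.44485
2. 0.92627, 56.26113
3. -80.67483, 148.79517
4. -89.13083, -165.72730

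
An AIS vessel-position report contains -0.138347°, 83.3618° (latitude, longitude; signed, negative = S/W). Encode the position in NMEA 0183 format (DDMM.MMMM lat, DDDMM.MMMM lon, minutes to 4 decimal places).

0008.3008,S / 08321.7080,E

Latitude is negative → S; |value| = 0.138347
φ: minutes = (0.138347 − 0) × 60 = 8.300820
λ: minutes = (83.361800 − 83) × 60 = 21.708000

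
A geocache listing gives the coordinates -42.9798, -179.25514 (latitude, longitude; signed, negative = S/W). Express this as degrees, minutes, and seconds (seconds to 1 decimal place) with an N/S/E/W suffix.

Latitude is negative → S; |value| = 42.979800
Lat: whole degrees 42; 58.78800′ → 58′ and 47.280″
Longitude is negative → W; |value| = 179.255140
Lon: 0.255140 × 60 = 15.30840′ → 15′, remainder × 60 = 18.504″

42°58′47.3″ S, 179°15′18.5″ W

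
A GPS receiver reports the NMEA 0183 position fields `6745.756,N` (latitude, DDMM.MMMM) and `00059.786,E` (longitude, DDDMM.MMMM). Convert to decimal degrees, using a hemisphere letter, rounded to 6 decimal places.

Lat: degrees = first 2 digits = 67, minutes = 45.756; 67 + 45.756/60 = 67.7626000
λ: split at 3 digits → 000° and 59.786′; 0 + 59.786/60 = 0.9964333

67.762600° N, 0.996433° E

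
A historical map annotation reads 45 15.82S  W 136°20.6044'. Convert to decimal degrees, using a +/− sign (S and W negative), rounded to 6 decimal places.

Latitude: 45 + 15.82/60 = 45.2636667
S → negative
Longitude: 136 + 20.6044/60 = 136.3434067
W → negative

-45.263667, -136.343407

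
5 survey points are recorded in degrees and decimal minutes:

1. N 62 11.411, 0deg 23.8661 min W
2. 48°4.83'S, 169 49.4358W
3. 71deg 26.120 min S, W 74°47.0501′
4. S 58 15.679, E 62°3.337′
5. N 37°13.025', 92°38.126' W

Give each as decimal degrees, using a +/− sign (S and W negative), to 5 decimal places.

Point 1:
  Latitude: 62 + 11.411/60 = 62.190183
  N → positive
  Longitude: 23.8661′ = 0.397768°; total 0.397768
  W ⇒ negate
Point 2:
  Lat: 4.83′ = 0.080500°; total 48.080500
  hemisphere S, so the sign is −
  λ: 169 + 49.4358/60 = 169.823930
  hemisphere W, so the sign is −
Point 3:
  Latitude: 71 + 26.12/60 = 71.435333
  hemisphere S, so the sign is −
  λ: 74 + 47.0501/60 = 74.784168
  hemisphere W, so the sign is −
Point 4:
  Lat: 58 + 15.679/60 = 58.261317
  hemisphere S, so the sign is −
  λ: 62 + 3.337/60 = 62.055617
  E → positive
Point 5:
  φ: 37 + 13.025/60 = 37.217083
  N → positive
  λ: 92 + 38.126/60 = 92.635433
  W ⇒ negate

1. 62.19018, -0.39777
2. -48.08050, -169.82393
3. -71.43533, -74.78417
4. -58.26132, 62.05562
5. 37.21708, -92.63543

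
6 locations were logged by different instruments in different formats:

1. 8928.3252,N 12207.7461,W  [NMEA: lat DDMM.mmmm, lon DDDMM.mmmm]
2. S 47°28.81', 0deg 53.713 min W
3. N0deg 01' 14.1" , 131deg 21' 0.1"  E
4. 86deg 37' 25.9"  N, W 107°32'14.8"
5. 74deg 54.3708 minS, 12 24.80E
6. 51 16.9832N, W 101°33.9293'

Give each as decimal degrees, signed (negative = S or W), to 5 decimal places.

Point 1:
  Latitude: degrees = first 2 digits = 89, minutes = 28.3252; 89 + 28.3252/60 = 89.472087
  N ⇒ keep positive
  Longitude: degrees = first 3 digits = 122, minutes = 7.7461; 122 + 7.7461/60 = 122.129102
  W → negative
Point 2:
  Latitude: 47 + 28.81/60 = 47.480167
  S ⇒ negate
  λ: 53.713′ = 0.895217°; total 0.895217
  W ⇒ negate
Point 3:
  Lat: 0° + 1/60 + 14.1/3600 = 0 + 0.016667 + 0.003917 = 0.020583
  N ⇒ keep positive
  Longitude: 21′ + 0.1″ = 21.00167′; 131 + 21.00167/60 = 131.350028
  E ⇒ keep positive
Point 4:
  Latitude: 86 + 37/60 + 25.9/3600 = 86.623861
  N → positive
  Lon: 32′ + 14.8″ = 32.24667′; 107 + 32.24667/60 = 107.537444
  W ⇒ negate
Point 5:
  Lat: 54.3708′ = 0.906180°; total 74.906180
  hemisphere S, so the sign is −
  λ: 24.8′ = 0.413333°; total 12.413333
  E → positive
Point 6:
  φ: 16.9832′ = 0.283053°; total 51.283053
  N ⇒ keep positive
  λ: 101 + 33.9293/60 = 101.565488
  hemisphere W, so the sign is −

1. 89.47209, -122.12910
2. -47.48017, -0.89522
3. 0.02058, 131.35003
4. 86.62386, -107.53744
5. -74.90618, 12.41333
6. 51.28305, -101.56549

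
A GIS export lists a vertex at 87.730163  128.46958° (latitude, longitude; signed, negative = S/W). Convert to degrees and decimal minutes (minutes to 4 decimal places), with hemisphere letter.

Latitude: fractional part 0.730163 → 43.809780 minutes
λ: minutes = (128.469580 − 128) × 60 = 28.174800

87° 43.8098′ N, 128° 28.1748′ E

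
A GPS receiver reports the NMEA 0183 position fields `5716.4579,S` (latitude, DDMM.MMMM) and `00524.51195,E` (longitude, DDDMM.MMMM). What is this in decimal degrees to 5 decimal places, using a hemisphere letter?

57.27430° S, 5.40853° E

Latitude: split at 2 digits → 57° and 16.4579′; 57 + 16.4579/60 = 57.274298
λ: degrees = first 3 digits = 5, minutes = 24.51195; 5 + 24.51195/60 = 5.408533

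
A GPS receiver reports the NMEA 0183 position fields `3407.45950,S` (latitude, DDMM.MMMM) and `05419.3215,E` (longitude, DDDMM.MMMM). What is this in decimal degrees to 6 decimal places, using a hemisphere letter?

34.124325° S, 54.322025° E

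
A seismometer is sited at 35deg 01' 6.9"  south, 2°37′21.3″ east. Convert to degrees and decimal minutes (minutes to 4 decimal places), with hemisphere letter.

Lat: seconds/60 = 0.11500; minutes = 1 + 0.11500 = 1.115000
Longitude: 37 + 21.3/60 = 37.355000′

35° 1.1150′ S, 2° 37.3550′ E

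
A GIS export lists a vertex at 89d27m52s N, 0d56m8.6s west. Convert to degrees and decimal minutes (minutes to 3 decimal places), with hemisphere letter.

89° 27.867′ N, 0° 56.143′ W

Lat: 27 + 52/60 = 27.86667′
λ: 56 + 8.6/60 = 56.14333′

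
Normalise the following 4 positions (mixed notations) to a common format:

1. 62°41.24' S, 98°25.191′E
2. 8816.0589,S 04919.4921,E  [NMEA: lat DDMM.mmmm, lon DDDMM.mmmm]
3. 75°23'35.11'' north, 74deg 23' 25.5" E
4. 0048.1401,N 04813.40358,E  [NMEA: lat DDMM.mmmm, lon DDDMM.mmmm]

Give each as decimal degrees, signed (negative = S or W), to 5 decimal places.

1. -62.68733, 98.41985
2. -88.26765, 49.32487
3. 75.39309, 74.39042
4. 0.80234, 48.22339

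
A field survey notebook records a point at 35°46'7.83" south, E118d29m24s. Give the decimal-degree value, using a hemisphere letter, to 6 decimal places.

35.768842° S, 118.490000° E

φ: 35 + 46/60 + 7.83/3600 = 35.7688417
Lon: 118 + 29/60 + 24/3600 = 118.4900000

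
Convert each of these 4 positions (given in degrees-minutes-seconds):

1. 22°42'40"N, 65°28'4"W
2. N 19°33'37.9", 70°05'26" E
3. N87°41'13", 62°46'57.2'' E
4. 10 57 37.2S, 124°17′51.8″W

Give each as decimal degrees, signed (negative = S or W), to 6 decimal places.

Point 1:
  Lat: 22° + 42/60 + 40/3600 = 22 + 0.700000 + 0.011111 = 22.7111111
  N ⇒ keep positive
  Lon: 65° + 28/60 + 4/3600 = 65 + 0.466667 + 0.001111 = 65.4677778
  W → negative
Point 2:
  φ: 33′ + 37.9″ = 33.63167′; 19 + 33.63167/60 = 19.5605278
  N ⇒ keep positive
  Longitude: 70° + 5/60 + 26/3600 = 70 + 0.083333 + 0.007222 = 70.0905556
  E → positive
Point 3:
  φ: 87 + 41/60 + 13/3600 = 87.6869444
  N → positive
  Longitude: 62° + 46/60 + 57.2/3600 = 62 + 0.766667 + 0.015889 = 62.7825556
  E ⇒ keep positive
Point 4:
  φ: 10° + 57/60 + 37.2/3600 = 10 + 0.950000 + 0.010333 = 10.9603333
  S ⇒ negate
  Longitude: 124° + 17/60 + 51.8/3600 = 124 + 0.283333 + 0.014389 = 124.2977222
  W ⇒ negate

1. 22.711111, -65.467778
2. 19.560528, 70.090556
3. 87.686944, 62.782556
4. -10.960333, -124.297722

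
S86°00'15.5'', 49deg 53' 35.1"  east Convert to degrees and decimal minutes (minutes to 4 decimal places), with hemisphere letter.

Lat: 0 + 15.5/60 = 0.258333′
Lon: 53 + 35.1/60 = 53.585000′

86° 0.2583′ S, 49° 53.5850′ E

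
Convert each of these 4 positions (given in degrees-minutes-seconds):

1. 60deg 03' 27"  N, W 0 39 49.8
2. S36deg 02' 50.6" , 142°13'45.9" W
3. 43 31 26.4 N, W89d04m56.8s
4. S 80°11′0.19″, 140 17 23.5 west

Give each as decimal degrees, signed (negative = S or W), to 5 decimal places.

Point 1:
  Lat: 3′ + 27″ = 3.45000′; 60 + 3.45000/60 = 60.057500
  N → positive
  Longitude: 0° + 39/60 + 49.8/3600 = 0 + 0.650000 + 0.013833 = 0.663833
  W ⇒ negate
Point 2:
  Latitude: 36 + 2/60 + 50.6/3600 = 36.047389
  hemisphere S, so the sign is −
  Longitude: 142 + 13/60 + 45.9/3600 = 142.229417
  W → negative
Point 3:
  φ: 43 + 31/60 + 26.4/3600 = 43.524000
  N ⇒ keep positive
  Lon: 89 + 4/60 + 56.8/3600 = 89.082444
  W ⇒ negate
Point 4:
  φ: 11′ + 0.19″ = 11.00317′; 80 + 11.00317/60 = 80.183386
  S ⇒ negate
  Lon: 140 + 17/60 + 23.5/3600 = 140.289861
  hemisphere W, so the sign is −

1. 60.05750, -0.66383
2. -36.04739, -142.22942
3. 43.52400, -89.08244
4. -80.18339, -140.28986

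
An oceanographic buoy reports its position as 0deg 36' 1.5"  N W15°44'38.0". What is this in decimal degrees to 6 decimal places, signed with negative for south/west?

0.600417, -15.743889

Latitude: 0 + 36/60 + 1.5/3600 = 0.6004167
N ⇒ keep positive
Lon: 15° + 44/60 + 38/3600 = 15 + 0.733333 + 0.010556 = 15.7438889
hemisphere W, so the sign is −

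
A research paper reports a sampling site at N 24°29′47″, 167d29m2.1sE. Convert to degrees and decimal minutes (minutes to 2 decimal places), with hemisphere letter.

24° 29.78′ N, 167° 29.04′ E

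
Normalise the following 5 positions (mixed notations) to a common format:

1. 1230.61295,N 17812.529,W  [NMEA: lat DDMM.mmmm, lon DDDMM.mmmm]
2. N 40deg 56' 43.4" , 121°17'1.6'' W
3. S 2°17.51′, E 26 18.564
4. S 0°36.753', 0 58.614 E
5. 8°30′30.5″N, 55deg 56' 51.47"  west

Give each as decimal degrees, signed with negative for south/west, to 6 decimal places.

1. 12.510216, -178.208817
2. 40.945389, -121.283778
3. -2.291833, 26.309400
4. -0.612550, 0.976900
5. 8.508472, -55.947631

Point 1:
  Lat: split at 2 digits → 12° and 30.61295′; 12 + 30.61295/60 = 12.5102158
  N ⇒ keep positive
  Longitude: degrees = first 3 digits = 178, minutes = 12.529; 178 + 12.529/60 = 178.2088167
  W ⇒ negate
Point 2:
  φ: 40° + 56/60 + 43.4/3600 = 40 + 0.933333 + 0.012056 = 40.9453889
  N ⇒ keep positive
  λ: 17′ + 1.6″ = 17.02667′; 121 + 17.02667/60 = 121.2837778
  hemisphere W, so the sign is −
Point 3:
  Lat: 2 + 17.51/60 = 2.2918333
  S → negative
  λ: 26 + 18.564/60 = 26.3094000
  E ⇒ keep positive
Point 4:
  Lat: 0 + 36.753/60 = 0.6125500
  hemisphere S, so the sign is −
  Lon: 0 + 58.614/60 = 0.9769000
  E → positive
Point 5:
  φ: 8 + 30/60 + 30.5/3600 = 8.5084722
  N ⇒ keep positive
  Lon: 55° + 56/60 + 51.47/3600 = 55 + 0.933333 + 0.014297 = 55.9476306
  hemisphere W, so the sign is −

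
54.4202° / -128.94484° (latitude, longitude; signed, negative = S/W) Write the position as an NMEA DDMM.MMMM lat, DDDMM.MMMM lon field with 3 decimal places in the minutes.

Lat: 54° + 0.420200 × 60 = 54° 25.21200′
Longitude is negative → W; |value| = 128.944840
Longitude: fractional part 0.944840 → 56.69040 minutes

5425.212,N / 12856.690,W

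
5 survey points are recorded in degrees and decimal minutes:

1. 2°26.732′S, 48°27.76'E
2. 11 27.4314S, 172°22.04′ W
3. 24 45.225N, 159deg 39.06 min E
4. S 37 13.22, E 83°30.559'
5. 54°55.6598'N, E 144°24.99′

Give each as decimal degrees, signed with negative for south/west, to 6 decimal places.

Point 1:
  φ: 2 + 26.732/60 = 2.4455333
  hemisphere S, so the sign is −
  Lon: 27.76′ = 0.462667°; total 48.4626667
  E ⇒ keep positive
Point 2:
  φ: 11 + 27.4314/60 = 11.4571900
  S ⇒ negate
  λ: 22.04′ = 0.367333°; total 172.3673333
  W → negative
Point 3:
  Lat: 24 + 45.225/60 = 24.7537500
  N → positive
  Longitude: 39.06′ = 0.651000°; total 159.6510000
  E → positive
Point 4:
  Lat: 37 + 13.22/60 = 37.2203333
  S ⇒ negate
  Lon: 83 + 30.559/60 = 83.5093167
  E → positive
Point 5:
  Lat: 54 + 55.6598/60 = 54.9276633
  N ⇒ keep positive
  Longitude: 24.99′ = 0.416500°; total 144.4165000
  E ⇒ keep positive

1. -2.445533, 48.462667
2. -11.457190, -172.367333
3. 24.753750, 159.651000
4. -37.220333, 83.509317
5. 54.927663, 144.416500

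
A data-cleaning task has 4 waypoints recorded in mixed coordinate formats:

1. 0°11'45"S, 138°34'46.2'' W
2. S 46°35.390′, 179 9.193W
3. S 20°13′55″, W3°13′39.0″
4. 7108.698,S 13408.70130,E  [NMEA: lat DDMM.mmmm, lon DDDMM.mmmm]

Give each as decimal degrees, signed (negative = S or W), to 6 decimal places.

1. -0.195833, -138.579500
2. -46.589833, -179.153217
3. -20.231944, -3.227500
4. -71.144967, 134.145022

Point 1:
  φ: 0 + 11/60 + 45/3600 = 0.1958333
  hemisphere S, so the sign is −
  Lon: 34′ + 46.2″ = 34.77000′; 138 + 34.77000/60 = 138.5795000
  W ⇒ negate
Point 2:
  Lat: 46 + 35.39/60 = 46.5898333
  S → negative
  λ: 179 + 9.193/60 = 179.1532167
  hemisphere W, so the sign is −
Point 3:
  φ: 20 + 13/60 + 55/3600 = 20.2319444
  S ⇒ negate
  Lon: 13′ + 39″ = 13.65000′; 3 + 13.65000/60 = 3.2275000
  W ⇒ negate
Point 4:
  Lat: degrees = first 2 digits = 71, minutes = 8.698; 71 + 8.698/60 = 71.1449667
  S → negative
  λ: split at 3 digits → 134° and 8.7013′; 134 + 8.7013/60 = 134.1450217
  E → positive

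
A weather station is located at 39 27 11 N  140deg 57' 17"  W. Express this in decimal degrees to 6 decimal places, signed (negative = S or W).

φ: 27′ + 11″ = 27.18333′; 39 + 27.18333/60 = 39.4530556
N → positive
λ: 140° + 57/60 + 17/3600 = 140 + 0.950000 + 0.004722 = 140.9547222
W ⇒ negate

39.453056, -140.954722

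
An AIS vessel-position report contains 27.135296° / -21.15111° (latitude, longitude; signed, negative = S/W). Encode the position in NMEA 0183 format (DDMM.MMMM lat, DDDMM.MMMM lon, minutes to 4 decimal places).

2708.1178,N / 02109.0666,W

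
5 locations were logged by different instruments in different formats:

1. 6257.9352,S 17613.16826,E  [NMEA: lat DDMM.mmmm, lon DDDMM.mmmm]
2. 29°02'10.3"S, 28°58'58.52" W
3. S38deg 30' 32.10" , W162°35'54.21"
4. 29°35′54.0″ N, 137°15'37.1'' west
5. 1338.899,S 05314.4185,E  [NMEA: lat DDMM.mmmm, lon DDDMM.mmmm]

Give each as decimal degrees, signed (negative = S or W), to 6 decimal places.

1. -62.965587, 176.219471
2. -29.036194, -28.982922
3. -38.508917, -162.598392
4. 29.598333, -137.260306
5. -13.648317, 53.240308

Point 1:
  Lat: degrees = first 2 digits = 62, minutes = 57.9352; 62 + 57.9352/60 = 62.9655867
  S → negative
  Longitude: degrees = first 3 digits = 176, minutes = 13.16826; 176 + 13.16826/60 = 176.2194710
  E ⇒ keep positive
Point 2:
  Lat: 2′ + 10.3″ = 2.17167′; 29 + 2.17167/60 = 29.0361944
  S ⇒ negate
  λ: 28 + 58/60 + 58.52/3600 = 28.9829222
  hemisphere W, so the sign is −
Point 3:
  φ: 38° + 30/60 + 32.1/3600 = 38 + 0.500000 + 0.008917 = 38.5089167
  S → negative
  Longitude: 35′ + 54.21″ = 35.90350′; 162 + 35.90350/60 = 162.5983917
  W ⇒ negate
Point 4:
  Latitude: 29 + 35/60 + 54/3600 = 29.5983333
  N → positive
  λ: 15′ + 37.1″ = 15.61833′; 137 + 15.61833/60 = 137.2603056
  hemisphere W, so the sign is −
Point 5:
  Lat: split at 2 digits → 13° and 38.899′; 13 + 38.899/60 = 13.6483167
  S ⇒ negate
  Lon: degrees = first 3 digits = 53, minutes = 14.4185; 53 + 14.4185/60 = 53.2403083
  E → positive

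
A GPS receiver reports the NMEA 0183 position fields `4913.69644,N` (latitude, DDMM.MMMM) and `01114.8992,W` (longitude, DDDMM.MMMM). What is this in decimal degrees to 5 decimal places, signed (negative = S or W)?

Lat: degrees = first 2 digits = 49, minutes = 13.69644; 49 + 13.69644/60 = 49.228274
N ⇒ keep positive
Longitude: degrees = first 3 digits = 11, minutes = 14.8992; 11 + 14.8992/60 = 11.248320
hemisphere W, so the sign is −

49.22827, -11.24832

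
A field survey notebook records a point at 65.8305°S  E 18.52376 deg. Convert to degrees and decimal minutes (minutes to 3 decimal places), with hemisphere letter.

Latitude: 65° + 0.830500 × 60 = 65° 49.83000′
Longitude: minutes = (18.523760 − 18) × 60 = 31.42560

65° 49.830′ S, 18° 31.426′ E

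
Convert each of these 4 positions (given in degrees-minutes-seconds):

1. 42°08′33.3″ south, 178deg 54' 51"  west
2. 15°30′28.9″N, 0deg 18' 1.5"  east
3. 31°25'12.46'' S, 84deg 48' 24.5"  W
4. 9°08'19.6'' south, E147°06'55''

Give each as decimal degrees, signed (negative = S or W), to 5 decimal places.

Point 1:
  Latitude: 8′ + 33.3″ = 8.55500′; 42 + 8.55500/60 = 42.142583
  S ⇒ negate
  Lon: 54′ + 51″ = 54.85000′; 178 + 54.85000/60 = 178.914167
  W ⇒ negate
Point 2:
  Lat: 30′ + 28.9″ = 30.48167′; 15 + 30.48167/60 = 15.508028
  N ⇒ keep positive
  Longitude: 0 + 18/60 + 1.5/3600 = 0.300417
  E → positive
Point 3:
  φ: 31 + 25/60 + 12.46/3600 = 31.420128
  S ⇒ negate
  Lon: 48′ + 24.5″ = 48.40833′; 84 + 48.40833/60 = 84.806806
  W → negative
Point 4:
  Lat: 9° + 8/60 + 19.6/3600 = 9 + 0.133333 + 0.005444 = 9.138778
  S → negative
  Lon: 6′ + 55″ = 6.91667′; 147 + 6.91667/60 = 147.115278
  E → positive

1. -42.14258, -178.91417
2. 15.50803, 0.30042
3. -31.42013, -84.80681
4. -9.13878, 147.11528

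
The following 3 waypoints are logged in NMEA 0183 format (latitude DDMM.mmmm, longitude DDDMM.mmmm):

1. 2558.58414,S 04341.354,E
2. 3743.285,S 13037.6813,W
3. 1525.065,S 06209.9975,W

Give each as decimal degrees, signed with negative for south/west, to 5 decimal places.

1. -25.97640, 43.68923
2. -37.72142, -130.62802
3. -15.41775, -62.16663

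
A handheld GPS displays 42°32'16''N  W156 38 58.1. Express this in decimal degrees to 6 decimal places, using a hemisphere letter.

φ: 32′ + 16″ = 32.26667′; 42 + 32.26667/60 = 42.5377778
Longitude: 38′ + 58.1″ = 38.96833′; 156 + 38.96833/60 = 156.6494722

42.537778° N, 156.649472° W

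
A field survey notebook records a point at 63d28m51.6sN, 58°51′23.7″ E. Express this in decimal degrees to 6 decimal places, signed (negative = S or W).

63.481000, 58.856583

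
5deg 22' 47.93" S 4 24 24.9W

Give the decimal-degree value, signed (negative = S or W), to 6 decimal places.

Lat: 5° + 22/60 + 47.93/3600 = 5 + 0.366667 + 0.013314 = 5.3799806
S ⇒ negate
Lon: 24′ + 24.9″ = 24.41500′; 4 + 24.41500/60 = 4.4069167
hemisphere W, so the sign is −

-5.379981, -4.406917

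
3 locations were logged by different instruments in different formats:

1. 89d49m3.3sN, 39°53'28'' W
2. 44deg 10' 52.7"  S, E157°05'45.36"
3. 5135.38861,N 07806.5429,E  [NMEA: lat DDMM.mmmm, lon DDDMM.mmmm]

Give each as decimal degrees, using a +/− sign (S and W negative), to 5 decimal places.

Point 1:
  φ: 49′ + 3.3″ = 49.05500′; 89 + 49.05500/60 = 89.817583
  N ⇒ keep positive
  Longitude: 39 + 53/60 + 28/3600 = 39.891111
  hemisphere W, so the sign is −
Point 2:
  Latitude: 44 + 10/60 + 52.7/3600 = 44.181306
  S ⇒ negate
  Lon: 157 + 5/60 + 45.36/3600 = 157.095933
  E → positive
Point 3:
  φ: degrees = first 2 digits = 51, minutes = 35.38861; 51 + 35.38861/60 = 51.589810
  N ⇒ keep positive
  Lon: degrees = first 3 digits = 78, minutes = 6.5429; 78 + 6.5429/60 = 78.109048
  E ⇒ keep positive

1. 89.81758, -39.89111
2. -44.18131, 157.09593
3. 51.58981, 78.10905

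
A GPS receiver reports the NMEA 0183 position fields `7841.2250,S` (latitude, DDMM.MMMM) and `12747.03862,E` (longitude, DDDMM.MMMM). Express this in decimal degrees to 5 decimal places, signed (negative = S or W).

Lat: split at 2 digits → 78° and 41.225′; 78 + 41.225/60 = 78.687083
S → negative
Longitude: degrees = first 3 digits = 127, minutes = 47.03862; 127 + 47.03862/60 = 127.783977
E → positive

-78.68708, 127.78398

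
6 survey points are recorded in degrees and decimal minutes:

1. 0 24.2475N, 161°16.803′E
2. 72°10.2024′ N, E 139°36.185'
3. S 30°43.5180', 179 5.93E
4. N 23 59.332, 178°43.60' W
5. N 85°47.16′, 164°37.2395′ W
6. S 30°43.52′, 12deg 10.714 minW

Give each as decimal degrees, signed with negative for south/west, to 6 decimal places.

1. 0.404125, 161.280050
2. 72.170040, 139.603083
3. -30.725300, 179.098833
4. 23.988867, -178.726667
5. 85.786000, -164.620658
6. -30.725333, -12.178567

Point 1:
  Latitude: 0 + 24.2475/60 = 0.4041250
  N → positive
  Longitude: 161 + 16.803/60 = 161.2800500
  E → positive
Point 2:
  φ: 10.2024′ = 0.170040°; total 72.1700400
  N → positive
  Lon: 36.185′ = 0.603083°; total 139.6030833
  E → positive
Point 3:
  φ: 43.518′ = 0.725300°; total 30.7253000
  hemisphere S, so the sign is −
  λ: 179 + 5.93/60 = 179.0988333
  E → positive
Point 4:
  Lat: 23 + 59.332/60 = 23.9888667
  N → positive
  Longitude: 178 + 43.6/60 = 178.7266667
  W ⇒ negate
Point 5:
  φ: 85 + 47.16/60 = 85.7860000
  N ⇒ keep positive
  Lon: 164 + 37.2395/60 = 164.6206583
  hemisphere W, so the sign is −
Point 6:
  φ: 30 + 43.52/60 = 30.7253333
  hemisphere S, so the sign is −
  λ: 12 + 10.714/60 = 12.1785667
  hemisphere W, so the sign is −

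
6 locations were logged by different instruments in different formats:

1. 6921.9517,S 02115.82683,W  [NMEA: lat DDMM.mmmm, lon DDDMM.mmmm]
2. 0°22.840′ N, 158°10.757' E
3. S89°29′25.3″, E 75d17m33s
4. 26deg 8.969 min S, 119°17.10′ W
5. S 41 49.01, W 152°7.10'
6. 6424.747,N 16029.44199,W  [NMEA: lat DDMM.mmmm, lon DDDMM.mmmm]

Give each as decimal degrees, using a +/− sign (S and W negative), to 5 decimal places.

Point 1:
  Latitude: degrees = first 2 digits = 69, minutes = 21.9517; 69 + 21.9517/60 = 69.365862
  hemisphere S, so the sign is −
  Lon: degrees = first 3 digits = 21, minutes = 15.82683; 21 + 15.82683/60 = 21.263781
  W ⇒ negate
Point 2:
  Lat: 0 + 22.84/60 = 0.380667
  N ⇒ keep positive
  Lon: 158 + 10.757/60 = 158.179283
  E → positive
Point 3:
  Latitude: 29′ + 25.3″ = 29.42167′; 89 + 29.42167/60 = 89.490361
  S → negative
  Lon: 75° + 17/60 + 33/3600 = 75 + 0.283333 + 0.009167 = 75.292500
  E → positive
Point 4:
  φ: 8.969′ = 0.149483°; total 26.149483
  S → negative
  Lon: 119 + 17.1/60 = 119.285000
  W ⇒ negate
Point 5:
  Lat: 49.01′ = 0.816833°; total 41.816833
  S → negative
  Lon: 152 + 7.1/60 = 152.118333
  W → negative
Point 6:
  Lat: split at 2 digits → 64° and 24.747′; 64 + 24.747/60 = 64.412450
  N ⇒ keep positive
  Longitude: split at 3 digits → 160° and 29.44199′; 160 + 29.44199/60 = 160.490700
  W ⇒ negate

1. -69.36586, -21.26378
2. 0.38067, 158.17928
3. -89.49036, 75.29250
4. -26.14948, -119.28500
5. -41.81683, -152.11833
6. 64.41245, -160.49070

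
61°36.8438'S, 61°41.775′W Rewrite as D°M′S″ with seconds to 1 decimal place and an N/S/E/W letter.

Latitude: 36.84380′ → 36′ and 0.84380 × 60 = 50.628″
Lon: fractional minutes 0.77500 × 60 = 46.500″

61°36′50.6″ S, 61°41′46.5″ W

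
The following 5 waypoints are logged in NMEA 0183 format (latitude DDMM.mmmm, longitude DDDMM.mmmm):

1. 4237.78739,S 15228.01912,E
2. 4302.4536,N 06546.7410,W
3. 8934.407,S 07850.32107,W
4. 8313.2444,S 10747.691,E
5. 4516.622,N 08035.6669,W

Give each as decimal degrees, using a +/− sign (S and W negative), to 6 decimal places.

1. -42.629790, 152.466985
2. 43.040893, -65.779017
3. -89.573450, -78.838685
4. -83.220740, 107.794850
5. 45.277033, -80.594448

Point 1:
  Lat: split at 2 digits → 42° and 37.78739′; 42 + 37.78739/60 = 42.6297898
  S → negative
  Lon: degrees = first 3 digits = 152, minutes = 28.01912; 152 + 28.01912/60 = 152.4669853
  E ⇒ keep positive
Point 2:
  Latitude: degrees = first 2 digits = 43, minutes = 2.4536; 43 + 2.4536/60 = 43.0408933
  N → positive
  Lon: degrees = first 3 digits = 65, minutes = 46.741; 65 + 46.741/60 = 65.7790167
  W → negative
Point 3:
  φ: degrees = first 2 digits = 89, minutes = 34.407; 89 + 34.407/60 = 89.5734500
  S ⇒ negate
  Lon: degrees = first 3 digits = 78, minutes = 50.32107; 78 + 50.32107/60 = 78.8386845
  hemisphere W, so the sign is −
Point 4:
  Lat: degrees = first 2 digits = 83, minutes = 13.2444; 83 + 13.2444/60 = 83.2207400
  S ⇒ negate
  Longitude: degrees = first 3 digits = 107, minutes = 47.691; 107 + 47.691/60 = 107.7948500
  E → positive
Point 5:
  φ: split at 2 digits → 45° and 16.622′; 45 + 16.622/60 = 45.2770333
  N → positive
  λ: degrees = first 3 digits = 80, minutes = 35.6669; 80 + 35.6669/60 = 80.5944483
  W ⇒ negate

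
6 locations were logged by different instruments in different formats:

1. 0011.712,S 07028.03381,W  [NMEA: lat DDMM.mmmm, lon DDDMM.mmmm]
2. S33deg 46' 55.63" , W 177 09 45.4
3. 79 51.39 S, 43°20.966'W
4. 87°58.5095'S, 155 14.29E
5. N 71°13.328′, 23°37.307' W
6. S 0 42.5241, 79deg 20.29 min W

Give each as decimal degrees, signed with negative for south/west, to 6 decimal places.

Point 1:
  Lat: degrees = first 2 digits = 0, minutes = 11.712; 0 + 11.712/60 = 0.1952000
  S ⇒ negate
  Lon: split at 3 digits → 070° and 28.03381′; 70 + 28.03381/60 = 70.4672302
  W ⇒ negate
Point 2:
  Latitude: 33 + 46/60 + 55.63/3600 = 33.7821194
  hemisphere S, so the sign is −
  Lon: 177° + 9/60 + 45.4/3600 = 177 + 0.150000 + 0.012611 = 177.1626111
  W → negative
Point 3:
  Latitude: 79 + 51.39/60 = 79.8565000
  hemisphere S, so the sign is −
  Longitude: 43 + 20.966/60 = 43.3494333
  hemisphere W, so the sign is −
Point 4:
  Latitude: 58.5095′ = 0.975158°; total 87.9751583
  hemisphere S, so the sign is −
  Lon: 14.29′ = 0.238167°; total 155.2381667
  E → positive
Point 5:
  Latitude: 13.328′ = 0.222133°; total 71.2221333
  N ⇒ keep positive
  Lon: 23 + 37.307/60 = 23.6217833
  hemisphere W, so the sign is −
Point 6:
  Lat: 0 + 42.5241/60 = 0.7087350
  S ⇒ negate
  Longitude: 79 + 20.29/60 = 79.3381667
  W ⇒ negate

1. -0.195200, -70.467230
2. -33.782119, -177.162611
3. -79.856500, -43.349433
4. -87.975158, 155.238167
5. 71.222133, -23.621783
6. -0.708735, -79.338167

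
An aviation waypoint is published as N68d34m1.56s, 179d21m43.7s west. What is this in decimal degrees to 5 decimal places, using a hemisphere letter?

Lat: 34′ + 1.56″ = 34.02600′; 68 + 34.02600/60 = 68.567100
Longitude: 179° + 21/60 + 43.7/3600 = 179 + 0.350000 + 0.012139 = 179.362139

68.56710° N, 179.36214° W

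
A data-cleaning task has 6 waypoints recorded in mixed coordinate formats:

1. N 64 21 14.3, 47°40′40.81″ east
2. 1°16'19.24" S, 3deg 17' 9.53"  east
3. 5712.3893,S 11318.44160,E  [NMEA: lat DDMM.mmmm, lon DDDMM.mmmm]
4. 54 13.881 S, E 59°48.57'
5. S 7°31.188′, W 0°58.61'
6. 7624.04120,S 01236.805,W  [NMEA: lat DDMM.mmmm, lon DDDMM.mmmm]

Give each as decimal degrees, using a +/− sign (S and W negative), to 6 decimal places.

1. 64.353972, 47.678003
2. -1.272011, 3.285981
3. -57.206488, 113.307360
4. -54.231350, 59.809500
5. -7.519800, -0.976833
6. -76.400687, -12.613417

Point 1:
  Lat: 21′ + 14.3″ = 21.23833′; 64 + 21.23833/60 = 64.3539722
  N → positive
  Longitude: 47° + 40/60 + 40.81/3600 = 47 + 0.666667 + 0.011336 = 47.6780028
  E ⇒ keep positive
Point 2:
  φ: 16′ + 19.24″ = 16.32067′; 1 + 16.32067/60 = 1.2720111
  S → negative
  λ: 3° + 17/60 + 9.53/3600 = 3 + 0.283333 + 0.002647 = 3.2859806
  E → positive
Point 3:
  Lat: split at 2 digits → 57° and 12.3893′; 57 + 12.3893/60 = 57.2064883
  hemisphere S, so the sign is −
  λ: split at 3 digits → 113° and 18.4416′; 113 + 18.4416/60 = 113.3073600
  E ⇒ keep positive
Point 4:
  Lat: 54 + 13.881/60 = 54.2313500
  hemisphere S, so the sign is −
  λ: 59 + 48.57/60 = 59.8095000
  E → positive
Point 5:
  Lat: 7 + 31.188/60 = 7.5198000
  S ⇒ negate
  Longitude: 58.61′ = 0.976833°; total 0.9768333
  W ⇒ negate
Point 6:
  Lat: split at 2 digits → 76° and 24.0412′; 76 + 24.0412/60 = 76.4006867
  S → negative
  λ: split at 3 digits → 012° and 36.805′; 12 + 36.805/60 = 12.6134167
  hemisphere W, so the sign is −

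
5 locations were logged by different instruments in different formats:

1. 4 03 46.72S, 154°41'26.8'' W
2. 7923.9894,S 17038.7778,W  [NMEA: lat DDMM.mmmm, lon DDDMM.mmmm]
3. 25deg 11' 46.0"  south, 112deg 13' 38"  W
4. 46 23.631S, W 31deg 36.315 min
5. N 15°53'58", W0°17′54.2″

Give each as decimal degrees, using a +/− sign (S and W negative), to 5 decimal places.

1. -4.06298, -154.69078
2. -79.39982, -170.64630
3. -25.19611, -112.22722
4. -46.39385, -31.60525
5. 15.89944, -0.29839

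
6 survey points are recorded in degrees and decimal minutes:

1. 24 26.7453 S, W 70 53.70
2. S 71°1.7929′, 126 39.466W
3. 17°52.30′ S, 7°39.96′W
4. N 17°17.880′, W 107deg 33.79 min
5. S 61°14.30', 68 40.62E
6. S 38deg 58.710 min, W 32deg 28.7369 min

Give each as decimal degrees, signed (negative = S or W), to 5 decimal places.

Point 1:
  φ: 26.7453′ = 0.445755°; total 24.445755
  S ⇒ negate
  Lon: 70 + 53.7/60 = 70.895000
  hemisphere W, so the sign is −
Point 2:
  Latitude: 71 + 1.7929/60 = 71.029882
  S → negative
  Longitude: 126 + 39.466/60 = 126.657767
  hemisphere W, so the sign is −
Point 3:
  φ: 52.3′ = 0.871667°; total 17.871667
  S ⇒ negate
  Lon: 39.96′ = 0.666000°; total 7.666000
  W → negative
Point 4:
  φ: 17.88′ = 0.298000°; total 17.298000
  N ⇒ keep positive
  Longitude: 33.79′ = 0.563167°; total 107.563167
  hemisphere W, so the sign is −
Point 5:
  φ: 61 + 14.3/60 = 61.238333
  S ⇒ negate
  λ: 40.62′ = 0.677000°; total 68.677000
  E ⇒ keep positive
Point 6:
  Latitude: 38 + 58.71/60 = 38.978500
  S → negative
  Longitude: 32 + 28.7369/60 = 32.478948
  hemisphere W, so the sign is −

1. -24.44576, -70.89500
2. -71.02988, -126.65777
3. -17.87167, -7.66600
4. 17.29800, -107.56317
5. -61.23833, 68.67700
6. -38.97850, -32.47895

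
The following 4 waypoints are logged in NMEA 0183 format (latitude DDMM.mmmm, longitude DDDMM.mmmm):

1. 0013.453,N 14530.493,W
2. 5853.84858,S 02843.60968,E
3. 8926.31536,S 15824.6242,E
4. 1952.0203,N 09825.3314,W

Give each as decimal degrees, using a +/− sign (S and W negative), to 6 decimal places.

Point 1:
  Latitude: degrees = first 2 digits = 0, minutes = 13.453; 0 + 13.453/60 = 0.2242167
  N ⇒ keep positive
  Longitude: split at 3 digits → 145° and 30.493′; 145 + 30.493/60 = 145.5082167
  hemisphere W, so the sign is −
Point 2:
  φ: degrees = first 2 digits = 58, minutes = 53.84858; 58 + 53.84858/60 = 58.8974763
  S ⇒ negate
  λ: degrees = first 3 digits = 28, minutes = 43.60968; 28 + 43.60968/60 = 28.7268280
  E → positive
Point 3:
  φ: degrees = first 2 digits = 89, minutes = 26.31536; 89 + 26.31536/60 = 89.4385893
  hemisphere S, so the sign is −
  Lon: split at 3 digits → 158° and 24.6242′; 158 + 24.6242/60 = 158.4104033
  E ⇒ keep positive
Point 4:
  Latitude: degrees = first 2 digits = 19, minutes = 52.0203; 19 + 52.0203/60 = 19.8670050
  N ⇒ keep positive
  Longitude: degrees = first 3 digits = 98, minutes = 25.3314; 98 + 25.3314/60 = 98.4221900
  W ⇒ negate

1. 0.224217, -145.508217
2. -58.897476, 28.726828
3. -89.438589, 158.410403
4. 19.867005, -98.422190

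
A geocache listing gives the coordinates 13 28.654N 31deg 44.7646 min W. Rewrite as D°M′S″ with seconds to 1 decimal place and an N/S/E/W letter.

13°28′39.2″ N, 31°44′45.9″ W

φ: 28.65400′ → 28′ and 0.65400 × 60 = 39.240″
λ: 44.76460′ → 44′ and 0.76460 × 60 = 45.876″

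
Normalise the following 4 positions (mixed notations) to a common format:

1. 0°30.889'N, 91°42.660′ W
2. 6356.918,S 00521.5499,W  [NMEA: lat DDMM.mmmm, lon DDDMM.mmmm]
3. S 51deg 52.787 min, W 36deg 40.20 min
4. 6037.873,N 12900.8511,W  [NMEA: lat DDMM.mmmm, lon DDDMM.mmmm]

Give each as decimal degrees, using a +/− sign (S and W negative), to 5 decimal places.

Point 1:
  Latitude: 0 + 30.889/60 = 0.514817
  N ⇒ keep positive
  Lon: 42.66′ = 0.711000°; total 91.711000
  W → negative
Point 2:
  Latitude: degrees = first 2 digits = 63, minutes = 56.918; 63 + 56.918/60 = 63.948633
  S → negative
  Lon: degrees = first 3 digits = 5, minutes = 21.5499; 5 + 21.5499/60 = 5.359165
  W ⇒ negate
Point 3:
  Latitude: 52.787′ = 0.879783°; total 51.879783
  S → negative
  Longitude: 40.2′ = 0.670000°; total 36.670000
  W → negative
Point 4:
  Latitude: split at 2 digits → 60° and 37.873′; 60 + 37.873/60 = 60.631217
  N ⇒ keep positive
  λ: split at 3 digits → 129° and 0.8511′; 129 + 0.8511/60 = 129.014185
  W → negative

1. 0.51482, -91.71100
2. -63.94863, -5.35917
3. -51.87978, -36.67000
4. 60.63122, -129.01419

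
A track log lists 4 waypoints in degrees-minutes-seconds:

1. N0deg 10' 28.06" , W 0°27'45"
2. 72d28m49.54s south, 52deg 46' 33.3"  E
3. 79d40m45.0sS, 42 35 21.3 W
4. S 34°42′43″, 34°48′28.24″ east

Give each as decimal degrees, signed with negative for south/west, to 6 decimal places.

Point 1:
  φ: 0 + 10/60 + 28.06/3600 = 0.1744611
  N ⇒ keep positive
  λ: 0 + 27/60 + 45/3600 = 0.4625000
  hemisphere W, so the sign is −
Point 2:
  φ: 72 + 28/60 + 49.54/3600 = 72.4804278
  S → negative
  λ: 52° + 46/60 + 33.3/3600 = 52 + 0.766667 + 0.009250 = 52.7759167
  E → positive
Point 3:
  Lat: 40′ + 45″ = 40.75000′; 79 + 40.75000/60 = 79.6791667
  hemisphere S, so the sign is −
  Longitude: 35′ + 21.3″ = 35.35500′; 42 + 35.35500/60 = 42.5892500
  W → negative
Point 4:
  Latitude: 34 + 42/60 + 43/3600 = 34.7119444
  S → negative
  Longitude: 34° + 48/60 + 28.24/3600 = 34 + 0.800000 + 0.007844 = 34.8078444
  E → positive

1. 0.174461, -0.462500
2. -72.480428, 52.775917
3. -79.679167, -42.589250
4. -34.711944, 34.807844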